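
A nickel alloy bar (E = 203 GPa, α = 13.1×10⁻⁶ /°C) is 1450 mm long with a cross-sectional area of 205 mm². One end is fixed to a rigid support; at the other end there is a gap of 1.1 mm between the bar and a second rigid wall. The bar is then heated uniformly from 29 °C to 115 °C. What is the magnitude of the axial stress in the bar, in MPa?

σ ≈ 74.7 MPa (compressive)

If the wall were absent the bar would grow by αΔT L = 13.1×10⁻⁶ × 86 × 1450 = 1.634 mm.
This exceeds the 1.1 mm gap, so the wall pushes back. The portion of expansion that must be recovered elastically is δ_free − gap = 1.634 − 1.1 = 0.5336 mm.
Compatibility: PL/(AE) = 0.5336 mm, so σ = P/A = E × (0.5336/1450) = 74.7 MPa.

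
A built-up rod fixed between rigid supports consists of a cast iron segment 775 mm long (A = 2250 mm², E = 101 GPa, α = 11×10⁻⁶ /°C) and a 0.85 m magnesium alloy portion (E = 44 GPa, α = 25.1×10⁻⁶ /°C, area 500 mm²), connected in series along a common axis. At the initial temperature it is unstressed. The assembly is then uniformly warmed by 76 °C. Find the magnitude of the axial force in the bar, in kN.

P ≈ 54 kN (compressive)

With the walls removed the bar would change length by δ_free = Σ αᵢΔT Lᵢ = 11×10⁻⁶×76×775 + 25.1×10⁻⁶×76×850 = 2.269 mm.
The rigid supports impose zero overall length change; the single axial force P common to all segments must satisfy P Σ Lᵢ/(AᵢEᵢ) = δ_free.
Σ Lᵢ/(AᵢEᵢ) = 775/(2250×101×10³) + 850/(500×44×10³) = 4.205×10⁻⁵ mm/N.
So P = 2.269 / 4.205×10⁻⁵ = 53.97 kN, compressive.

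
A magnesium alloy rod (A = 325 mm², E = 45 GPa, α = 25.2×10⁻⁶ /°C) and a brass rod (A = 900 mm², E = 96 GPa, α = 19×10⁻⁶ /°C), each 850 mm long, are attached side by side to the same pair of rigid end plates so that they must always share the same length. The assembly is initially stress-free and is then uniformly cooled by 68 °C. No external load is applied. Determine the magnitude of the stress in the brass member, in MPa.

σ ≈ 5.86 MPa (compressive)

Equilibrium of a rigid end plate with no external load gives equal and opposite internal forces ±P in the two members. Since α_{magnesium alloy} > α_{brass}, cooling drives the magnesium alloy into tension and the brass into compression.
Setting the final lengths equal and cancelling L: (α₁ − α₂)ΔT = P/(A₁E₁) + P/(A₂E₂).
|α₁ − α₂|·ΔT = 6.2×10⁻⁶ × 68 = 0.0004216.
1/(A₁E₁) + 1/(A₂E₂) = 1/(325×45×10³) + 1/(900×96×10³) = 7.995×10⁻⁸ N⁻¹.
P = 0.0004216 / 7.995×10⁻⁸ = 5273 N = 5.273 kN.
σ_{brass} = P/A₂ = 5273/900 = 5.859 MPa, compressive.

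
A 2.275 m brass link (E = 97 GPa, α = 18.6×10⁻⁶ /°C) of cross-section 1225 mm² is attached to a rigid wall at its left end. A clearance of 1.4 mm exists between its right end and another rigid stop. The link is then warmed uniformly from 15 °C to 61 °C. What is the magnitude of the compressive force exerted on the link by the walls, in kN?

If the wall were absent the link would grow by αΔT L = 18.6×10⁻⁶ × 46 × 2275 = 1.946 mm.
The gap closes (δ_free > 1.4 mm) and the wall then resists a further 1.946 − 1.4 = 0.5465 mm of expansion.
That suppressed elongation corresponds to σ = E·Δ/L = 97×10³ × 0.5465/2275 = 23.3 MPa.
P = σA = 23.3 × 1225 = 28.54 kN.

P ≈ 28.5 kN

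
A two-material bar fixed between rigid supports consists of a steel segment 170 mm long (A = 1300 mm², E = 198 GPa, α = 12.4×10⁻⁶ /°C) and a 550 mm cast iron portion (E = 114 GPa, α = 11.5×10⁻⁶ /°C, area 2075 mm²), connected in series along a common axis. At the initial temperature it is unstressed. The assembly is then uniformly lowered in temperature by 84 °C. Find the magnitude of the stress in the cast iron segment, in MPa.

σ ≈ 114 MPa (tensile)

If the supports were absent, the total length change would be Σ αᵢΔT Lᵢ = 12.4×10⁻⁶×84×170 + 11.5×10⁻⁶×84×550 = 0.7084 mm.
The rigid supports impose zero overall length change; the single axial force P common to all segments must satisfy P Σ Lᵢ/(AᵢEᵢ) = δ_free.
The series flexibility is Σ Lᵢ/(AᵢEᵢ) = 170/(1300×198×10³) + 550/(2075×114×10³) = 2.986×10⁻⁶ mm/N.
So P = 0.7084 / 2.986×10⁻⁶ = 237.3 kN, tensile.
σ_{cast iron} = P / A = 237300 / 2075 = 114.3 MPa.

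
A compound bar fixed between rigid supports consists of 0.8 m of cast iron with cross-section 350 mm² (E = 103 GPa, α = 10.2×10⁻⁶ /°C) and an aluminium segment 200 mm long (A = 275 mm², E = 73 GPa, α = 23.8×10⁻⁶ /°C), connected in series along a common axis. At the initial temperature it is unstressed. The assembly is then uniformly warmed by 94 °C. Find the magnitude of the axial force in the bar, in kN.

If the supports were absent, the total length change would be Σ αᵢΔT Lᵢ = 10.2×10⁻⁶×94×800 + 23.8×10⁻⁶×94×200 = 1.214 mm.
Since the ends are fixed, an axial force P builds up, equal in every segment, with P · Σ Lᵢ/(AᵢEᵢ) = δ_free.
Σ Lᵢ/(AᵢEᵢ) = 800/(350×103×10³) + 200/(275×73×10³) = 3.215×10⁻⁵ mm/N.
Hence P = δ_free / Σ(L/AE) = 1.214/3.215×10⁻⁵ = 37.77 kN (compressive).

P ≈ 37.8 kN (compressive)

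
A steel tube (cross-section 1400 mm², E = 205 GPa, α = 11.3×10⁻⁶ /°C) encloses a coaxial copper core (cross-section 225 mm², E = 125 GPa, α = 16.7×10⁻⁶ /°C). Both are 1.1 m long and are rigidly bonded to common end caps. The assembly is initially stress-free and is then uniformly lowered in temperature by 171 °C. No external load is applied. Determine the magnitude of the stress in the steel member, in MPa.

σ ≈ 16.9 MPa (compressive)

Both members must finish at the same length. With the larger α, the copper tends to over-contract; the plates restrain it, putting the copper in tension and the steel in compression. With no external load the two internal forces are equal and opposite, magnitude P.
Equating the net (thermal + elastic) strains gives |α₁ − α₂|·ΔT = P·[1/(A₁E₁) + 1/(A₂E₂)].
|α₁ − α₂|·ΔT = 5.4×10⁻⁶ × 171 = 0.0009234.
1/(A₁E₁) + 1/(A₂E₂) = 1/(1400×205×10³) + 1/(225×125×10³) = 3.904×10⁻⁸ N⁻¹.
So P = 0.0009234 / 3.904×10⁻⁸ = 23.65 kN.
σ_{steel} = P/A₁ = 23650/1400 = 16.89 MPa, compressive.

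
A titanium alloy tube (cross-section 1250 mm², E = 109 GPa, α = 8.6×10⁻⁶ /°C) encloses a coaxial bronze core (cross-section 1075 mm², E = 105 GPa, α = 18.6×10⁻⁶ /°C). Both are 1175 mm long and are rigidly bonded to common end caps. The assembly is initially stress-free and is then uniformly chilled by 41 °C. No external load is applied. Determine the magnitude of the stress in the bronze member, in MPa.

Equilibrium of a rigid end plate with no external load gives equal and opposite internal forces ±P in the two members. Since α_{bronze} > α_{titanium alloy}, cooling drives the bronze into tension and the titanium alloy into compression.
Compatibility of the two members (thermal + elastic change equal): (α₁ − α₂)ΔT = P·[1/(A₁E₁) + 1/(A₂E₂)].
|α₁ − α₂|·ΔT = 10×10⁻⁶ × 41 = 0.00041.
1/(A₁E₁) + 1/(A₂E₂) = 1/(1250×109×10³) + 1/(1075×105×10³) = 1.62×10⁻⁸ N⁻¹.
P = 0.00041 / 1.62×10⁻⁸ = 25310 N = 25.31 kN.
σ_{bronze} = P/A₂ = 25310/1075 = 23.54 MPa, tensile.

σ ≈ 23.5 MPa (tensile)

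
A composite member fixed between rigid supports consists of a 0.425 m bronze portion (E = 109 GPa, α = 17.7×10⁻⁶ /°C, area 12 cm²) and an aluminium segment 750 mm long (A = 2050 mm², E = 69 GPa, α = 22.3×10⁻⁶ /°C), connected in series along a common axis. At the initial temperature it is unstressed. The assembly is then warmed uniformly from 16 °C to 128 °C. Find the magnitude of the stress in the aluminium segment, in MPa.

σ ≈ 155 MPa (compressive)

With the walls removed the bar would change length by δ_free = Σ αᵢΔT Lᵢ = 17.7×10⁻⁶×112×425 + 22.3×10⁻⁶×112×750 = 2.716 mm.
The rigid supports impose zero overall length change; the single axial force P common to all segments must satisfy P Σ Lᵢ/(AᵢEᵢ) = δ_free.
Σ Lᵢ/(AᵢEᵢ) = 425/(1200×109×10³) + 750/(2050×69×10³) = 8.551×10⁻⁶ mm/N.
P = 2.716 / 8.551×10⁻⁶ = 317600 N = 317.6 kN, compressive.
σ_{aluminium} = P / A = 317600 / 2050 = 154.9 MPa.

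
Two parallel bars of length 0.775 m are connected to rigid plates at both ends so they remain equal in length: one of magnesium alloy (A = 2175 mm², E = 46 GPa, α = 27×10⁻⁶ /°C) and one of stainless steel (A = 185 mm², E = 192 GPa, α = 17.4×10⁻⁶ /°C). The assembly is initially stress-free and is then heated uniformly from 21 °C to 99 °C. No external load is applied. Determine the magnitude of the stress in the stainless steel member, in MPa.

Both members must finish at the same length. With the larger α, the magnesium alloy tends to over-expand; the plates restrain it, putting the magnesium alloy in compression and the stainless steel in tension. With no external load the two internal forces are equal and opposite, magnitude P.
Setting the final lengths equal and cancelling L: (α₁ − α₂)ΔT = P/(A₁E₁) + P/(A₂E₂).
|α₁ − α₂|·ΔT = 9.6×10⁻⁶ × 78 = 0.0007488.
1/(A₁E₁) + 1/(A₂E₂) = 1/(2175×46×10³) + 1/(185×192×10³) = 3.815×10⁻⁸ N⁻¹.
P = 0.0007488 / 3.815×10⁻⁸ = 19630 N = 19.63 kN.
σ_{stainless steel} = P/A₂ = 19630/185 = 106.1 MPa, tensile.

σ ≈ 106 MPa (tensile)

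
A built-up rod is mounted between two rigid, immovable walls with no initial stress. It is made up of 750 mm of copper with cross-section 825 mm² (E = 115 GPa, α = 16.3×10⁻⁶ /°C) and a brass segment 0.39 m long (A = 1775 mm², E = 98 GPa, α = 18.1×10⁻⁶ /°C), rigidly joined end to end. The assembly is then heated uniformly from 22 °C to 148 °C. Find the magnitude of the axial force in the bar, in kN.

With the walls removed the bar would change length by δ_free = Σ αᵢΔT Lᵢ = 16.3×10⁻⁶×126×750 + 18.1×10⁻⁶×126×390 = 2.43 mm.
The rigid supports impose zero overall length change; the single axial force P common to all segments must satisfy P Σ Lᵢ/(AᵢEᵢ) = δ_free.
The series flexibility is Σ Lᵢ/(AᵢEᵢ) = 750/(825×115×10³) + 390/(1775×98×10³) = 1.015×10⁻⁵ mm/N.
P = 2.43 / 1.015×10⁻⁵ = 239500 N = 239.5 kN, compressive.

P ≈ 239 kN (compressive)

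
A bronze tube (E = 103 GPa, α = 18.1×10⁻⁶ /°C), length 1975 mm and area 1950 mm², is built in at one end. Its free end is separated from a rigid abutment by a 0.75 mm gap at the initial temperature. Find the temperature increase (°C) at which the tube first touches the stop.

ΔT ≈ 21 °C

The gap closes when αΔT L = 0.75 mm, since the tube is still unstressed at that instant.
ΔT = 0.75 / (18.1×10⁻⁶ × 1975) = 20.98 °C.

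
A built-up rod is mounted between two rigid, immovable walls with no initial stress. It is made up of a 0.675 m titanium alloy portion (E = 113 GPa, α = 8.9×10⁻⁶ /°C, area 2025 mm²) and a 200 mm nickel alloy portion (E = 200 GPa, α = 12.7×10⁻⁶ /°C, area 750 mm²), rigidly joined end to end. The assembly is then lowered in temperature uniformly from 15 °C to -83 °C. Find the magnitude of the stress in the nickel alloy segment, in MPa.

If the supports were absent, the total length change would be Σ αᵢΔT Lᵢ = 8.9×10⁻⁶×98×675 + 12.7×10⁻⁶×98×200 = 0.8377 mm.
The rigid supports impose zero overall length change; the single axial force P common to all segments must satisfy P Σ Lᵢ/(AᵢEᵢ) = δ_free.
The series flexibility is Σ Lᵢ/(AᵢEᵢ) = 675/(2025×113×10³) + 200/(750×200×10³) = 4.283×10⁻⁶ mm/N.
P = 0.8377 / 4.283×10⁻⁶ = 195600 N = 195.6 kN, tensile.
σ_{nickel alloy} = P / A = 195600 / 750 = 260.8 MPa.

σ ≈ 261 MPa (tensile)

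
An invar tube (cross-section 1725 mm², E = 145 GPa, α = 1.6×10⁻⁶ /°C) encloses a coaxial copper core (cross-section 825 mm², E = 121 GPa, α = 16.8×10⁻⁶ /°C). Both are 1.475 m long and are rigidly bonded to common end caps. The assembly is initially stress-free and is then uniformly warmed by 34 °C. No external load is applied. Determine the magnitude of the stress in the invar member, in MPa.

σ ≈ 21.4 MPa (tensile)

Equilibrium of a rigid end plate with no external load gives equal and opposite internal forces ±P in the two members. Since α_{copper} > α_{invar}, heating drives the copper into compression and the invar into tension.
Compatibility of the two members (thermal + elastic change equal): (α₁ − α₂)ΔT = P·[1/(A₁E₁) + 1/(A₂E₂)].
|α₁ − α₂|·ΔT = 15.2×10⁻⁶ × 34 = 0.0005168.
1/(A₁E₁) + 1/(A₂E₂) = 1/(1725×145×10³) + 1/(825×121×10³) = 1.402×10⁻⁸ N⁻¹.
P = 0.0005168 / 1.402×10⁻⁸ = 36870 N = 36.87 kN.
σ_{invar} = P/A₁ = 36870/1725 = 21.38 MPa, tensile.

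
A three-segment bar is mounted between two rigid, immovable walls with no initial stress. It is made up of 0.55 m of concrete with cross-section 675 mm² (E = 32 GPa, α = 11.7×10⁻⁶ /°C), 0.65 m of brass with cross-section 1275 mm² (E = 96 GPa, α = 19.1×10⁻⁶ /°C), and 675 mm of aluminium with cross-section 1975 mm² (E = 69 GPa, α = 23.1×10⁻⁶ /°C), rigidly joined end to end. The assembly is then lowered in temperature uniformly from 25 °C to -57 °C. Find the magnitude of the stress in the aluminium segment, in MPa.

σ ≈ 40 MPa (tensile)

With the walls removed the bar would change length by δ_free = Σ αᵢΔT Lᵢ = 11.7×10⁻⁶×82×550 + 19.1×10⁻⁶×82×650 + 23.1×10⁻⁶×82×675 = 2.824 mm.
The rigid supports impose zero overall length change; the single axial force P common to all segments must satisfy P Σ Lᵢ/(AᵢEᵢ) = δ_free.
The series flexibility is Σ Lᵢ/(AᵢEᵢ) = 550/(675×32×10³) + 650/(1275×96×10³) + 675/(1975×69×10³) = 3.573×10⁻⁵ mm/N.
So P = 2.824 / 3.573×10⁻⁵ = 79.05 kN, tensile.
σ_{aluminium} = P / A = 79050 / 1975 = 40.03 MPa.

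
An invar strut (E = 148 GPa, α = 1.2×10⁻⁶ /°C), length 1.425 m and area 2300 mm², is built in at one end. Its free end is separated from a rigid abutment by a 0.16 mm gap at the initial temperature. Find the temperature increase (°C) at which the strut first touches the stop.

ΔT ≈ 93.6 °C

Contact occurs when the free expansion equals the gap: αΔT L = 0.16 mm.
ΔT = 0.16 / (1.2×10⁻⁶ × 1425) = 93.57 °C.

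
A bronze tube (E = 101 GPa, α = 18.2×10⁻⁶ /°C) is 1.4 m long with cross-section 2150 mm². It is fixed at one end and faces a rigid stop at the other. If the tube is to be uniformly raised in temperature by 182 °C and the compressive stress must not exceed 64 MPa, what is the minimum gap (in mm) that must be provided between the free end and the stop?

g ≈ 3.75 mm

With no wall the tube would lengthen by αΔT L = 18.2×10⁻⁶ × 182 × 1400 = 4.637 mm.
A stress of 64 MPa corresponds to the wall pushing the tube back by σL/E = 64×1400/(101×10³) = 0.8871 mm.
So the gap has to take up the difference, g_min = δ_free − σL/E = 4.637 − 0.8871 = 3.75 mm.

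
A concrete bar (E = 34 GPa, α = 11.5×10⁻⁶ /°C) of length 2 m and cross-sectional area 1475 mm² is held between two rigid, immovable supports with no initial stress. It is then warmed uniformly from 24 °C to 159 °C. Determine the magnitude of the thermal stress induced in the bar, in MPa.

Because both ends are immovable the net strain is zero, and the suppressed thermal strain is αΔT = 11.5×10⁻⁶ × 135 = 1552.5×10⁻⁶.
The stress required to suppress this strain is σ = Eε = 34×10³ × 1552.5×10⁻⁶ = 52.78 MPa, compressive since the bar is trying to expand.

σ ≈ 52.8 MPa (compressive)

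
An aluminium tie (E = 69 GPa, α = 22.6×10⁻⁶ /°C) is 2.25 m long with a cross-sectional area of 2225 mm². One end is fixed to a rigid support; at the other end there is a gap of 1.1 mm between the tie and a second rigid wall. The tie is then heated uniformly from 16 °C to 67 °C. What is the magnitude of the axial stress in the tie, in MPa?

σ ≈ 45.8 MPa (compressive)

If the wall were absent the tie would grow by αΔT L = 22.6×10⁻⁶ × 51 × 2250 = 2.593 mm.
This exceeds the 1.1 mm gap, so the wall pushes back. The portion of expansion that must be recovered elastically is δ_free − gap = 2.593 − 1.1 = 1.493 mm.
Compatibility: PL/(AE) = 1.493 mm, so σ = P/A = E × (1.493/2250) = 45.8 MPa.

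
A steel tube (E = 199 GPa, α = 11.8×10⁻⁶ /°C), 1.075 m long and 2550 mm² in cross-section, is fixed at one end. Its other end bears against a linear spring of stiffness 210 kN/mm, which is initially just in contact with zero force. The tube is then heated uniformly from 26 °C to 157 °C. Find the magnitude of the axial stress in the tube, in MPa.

σ ≈ 94.7 MPa (compressive)

The unrestrained thermal change is αΔT L = 11.8×10⁻⁶ × 131 × 1075 = 1.662 mm.
Let P be the compressive force at the spring. The tube shortens elastically by PL/(AE) and the spring compresses by P/k; together these equal δ_free.
So P = δ_free / [L/(AE) + 1/k] = 1.662 / [ 1075/(2550×199×10³) + 1/(210×10³) ].
P = 1.662 / 6.88×10⁻⁶ = 241500 N.
σ = P/A = 241500/2550 = 94.71 MPa.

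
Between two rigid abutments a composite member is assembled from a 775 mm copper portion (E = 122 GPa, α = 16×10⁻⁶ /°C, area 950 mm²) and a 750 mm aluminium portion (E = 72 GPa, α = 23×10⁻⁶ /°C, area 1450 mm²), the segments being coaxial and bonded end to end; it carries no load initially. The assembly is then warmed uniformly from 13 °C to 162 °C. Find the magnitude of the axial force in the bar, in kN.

P ≈ 319 kN (compressive)

Free thermal expansion of the whole bar: Σ αᵢΔT Lᵢ = 16×10⁻⁶×149×775 + 23×10⁻⁶×149×750 = 4.418 mm.
The rigid supports impose zero overall length change; the single axial force P common to all segments must satisfy P Σ Lᵢ/(AᵢEᵢ) = δ_free.
Σ Lᵢ/(AᵢEᵢ) = 775/(950×122×10³) + 750/(1450×72×10³) = 1.387×10⁻⁵ mm/N.
Hence P = δ_free / Σ(L/AE) = 4.418/1.387×10⁻⁵ = 318.5 kN (compressive).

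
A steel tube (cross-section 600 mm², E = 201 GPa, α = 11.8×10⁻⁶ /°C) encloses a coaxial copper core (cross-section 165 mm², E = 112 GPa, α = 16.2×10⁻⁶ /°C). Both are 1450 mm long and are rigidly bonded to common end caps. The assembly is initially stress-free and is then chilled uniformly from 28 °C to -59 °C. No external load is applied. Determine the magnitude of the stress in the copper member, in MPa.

σ ≈ 37.2 MPa (tensile)

Equilibrium of a rigid end plate with no external load gives equal and opposite internal forces ±P in the two members. Since α_{copper} > α_{steel}, cooling drives the copper into tension and the steel into compression.
Compatibility of the two members (thermal + elastic change equal): (α₁ − α₂)ΔT = P·[1/(A₁E₁) + 1/(A₂E₂)].
|α₁ − α₂|·ΔT = 4.4×10⁻⁶ × 87 = 0.0003828.
1/(A₁E₁) + 1/(A₂E₂) = 1/(600×201×10³) + 1/(165×112×10³) = 6.24×10⁻⁸ N⁻¹.
So P = 0.0003828 / 6.24×10⁻⁸ = 6.134 kN.
σ_{copper} = P/A₂ = 6134/165 = 37.18 MPa, tensile.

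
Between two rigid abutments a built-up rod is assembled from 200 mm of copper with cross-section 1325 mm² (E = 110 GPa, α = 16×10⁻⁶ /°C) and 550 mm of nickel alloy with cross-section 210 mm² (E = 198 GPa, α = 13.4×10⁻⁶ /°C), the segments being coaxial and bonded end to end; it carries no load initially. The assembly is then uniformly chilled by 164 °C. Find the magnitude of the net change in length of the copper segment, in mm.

|ΔL| ≈ 0.362 mm

Free thermal contraction of the whole bar: Σ αᵢΔT Lᵢ = 16×10⁻⁶×164×200 + 13.4×10⁻⁶×164×550 = 1.733 mm.
Since the ends are fixed, an axial force P builds up, equal in every segment, with P · Σ Lᵢ/(AᵢEᵢ) = δ_free.
Σ Lᵢ/(AᵢEᵢ) = 200/(1325×110×10³) + 550/(210×198×10³) = 1.46×10⁻⁵ mm/N.
Hence P = δ_free / Σ(L/AE) = 1.733/1.46×10⁻⁵ = 118.7 kN (tensile).
For the copper segment, free thermal change = 16×10⁻⁶×164×200 = 0.5248 mm and elastic change from P = 118700×200/(1325×110×10³) = 0.1629 mm; these oppose, so the net change is 0.362 mm (segment shortens).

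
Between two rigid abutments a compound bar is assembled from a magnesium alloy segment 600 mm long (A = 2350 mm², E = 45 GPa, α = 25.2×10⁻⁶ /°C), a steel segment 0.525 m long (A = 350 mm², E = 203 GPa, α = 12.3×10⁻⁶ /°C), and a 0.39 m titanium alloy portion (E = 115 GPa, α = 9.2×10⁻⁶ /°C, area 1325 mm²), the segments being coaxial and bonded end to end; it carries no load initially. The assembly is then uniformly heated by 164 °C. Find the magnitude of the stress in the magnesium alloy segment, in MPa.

Free thermal expansion of the whole bar: Σ αᵢΔT Lᵢ = 25.2×10⁻⁶×164×600 + 12.3×10⁻⁶×164×525 + 9.2×10⁻⁶×164×390 = 4.127 mm.
The walls prevent any net length change, so an axial force P (same in every segment) develops. Compatibility: P · Σ Lᵢ/(AᵢEᵢ) = δ_free.
Σ Lᵢ/(AᵢEᵢ) = 600/(2350×45×10³) + 525/(350×203×10³) + 390/(1325×115×10³) = 1.562×10⁻⁵ mm/N.
P = 4.127 / 1.562×10⁻⁵ = 264200 N = 264.2 kN, compressive.
σ_{magnesium alloy} = P / A = 264200 / 2350 = 112.4 MPa.

σ ≈ 112 MPa (compressive)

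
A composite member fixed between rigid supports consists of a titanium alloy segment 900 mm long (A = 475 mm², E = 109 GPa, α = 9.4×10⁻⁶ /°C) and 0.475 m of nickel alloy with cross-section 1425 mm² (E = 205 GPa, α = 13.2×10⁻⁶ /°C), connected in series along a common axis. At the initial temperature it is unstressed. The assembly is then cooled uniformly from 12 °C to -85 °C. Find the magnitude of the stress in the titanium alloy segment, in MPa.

Free thermal contraction of the whole bar: Σ αᵢΔT Lᵢ = 9.4×10⁻⁶×97×900 + 13.2×10⁻⁶×97×475 = 1.429 mm.
The rigid supports impose zero overall length change; the single axial force P common to all segments must satisfy P Σ Lᵢ/(AᵢEᵢ) = δ_free.
Σ Lᵢ/(AᵢEᵢ) = 900/(475×109×10³) + 475/(1425×205×10³) = 1.901×10⁻⁵ mm/N.
Hence P = δ_free / Σ(L/AE) = 1.429/1.901×10⁻⁵ = 75.17 kN (tensile).
σ_{titanium alloy} = P / A = 75170 / 475 = 158.2 MPa.

σ ≈ 158 MPa (tensile)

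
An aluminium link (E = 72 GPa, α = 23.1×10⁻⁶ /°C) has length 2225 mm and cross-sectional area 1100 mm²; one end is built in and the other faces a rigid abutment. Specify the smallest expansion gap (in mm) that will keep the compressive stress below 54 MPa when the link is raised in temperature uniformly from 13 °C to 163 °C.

g ≈ 6.04 mm

With no wall the link would lengthen by αΔT L = 23.1×10⁻⁶ × 150 × 2225 = 7.71 mm.
A stress of 54 MPa corresponds to the wall pushing the link back by σL/E = 54×2225/(72×10³) = 1.669 mm.
So the gap has to take up the difference, g_min = δ_free − σL/E = 7.71 − 1.669 = 6.041 mm.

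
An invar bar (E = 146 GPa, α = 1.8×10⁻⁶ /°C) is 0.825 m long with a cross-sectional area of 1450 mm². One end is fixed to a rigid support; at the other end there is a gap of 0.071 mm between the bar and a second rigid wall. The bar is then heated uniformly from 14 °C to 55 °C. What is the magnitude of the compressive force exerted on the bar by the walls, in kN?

Unrestrained expansion: δ_free = αΔT L = 1.8×10⁻⁶ × 41 × 825 = 0.06088 mm.
Since δ_free = 0.0609 mm is less than the 0.071 mm gap, the bar never touches the wall. No axial force develops.

P ≈ 0 kN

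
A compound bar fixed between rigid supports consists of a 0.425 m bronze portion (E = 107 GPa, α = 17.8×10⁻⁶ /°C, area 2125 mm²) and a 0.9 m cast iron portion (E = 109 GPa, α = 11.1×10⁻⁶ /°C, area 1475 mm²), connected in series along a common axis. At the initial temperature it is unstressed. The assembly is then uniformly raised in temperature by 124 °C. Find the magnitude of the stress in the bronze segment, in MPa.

σ ≈ 137 MPa (compressive)

With the walls removed the bar would change length by δ_free = Σ αᵢΔT Lᵢ = 17.8×10⁻⁶×124×425 + 11.1×10⁻⁶×124×900 = 2.177 mm.
The rigid supports impose zero overall length change; the single axial force P common to all segments must satisfy P Σ Lᵢ/(AᵢEᵢ) = δ_free.
The series flexibility is Σ Lᵢ/(AᵢEᵢ) = 425/(2125×107×10³) + 900/(1475×109×10³) = 7.467×10⁻⁶ mm/N.
So P = 2.177 / 7.467×10⁻⁶ = 291.5 kN, compressive.
σ_{bronze} = P / A = 291500 / 2125 = 137.2 MPa.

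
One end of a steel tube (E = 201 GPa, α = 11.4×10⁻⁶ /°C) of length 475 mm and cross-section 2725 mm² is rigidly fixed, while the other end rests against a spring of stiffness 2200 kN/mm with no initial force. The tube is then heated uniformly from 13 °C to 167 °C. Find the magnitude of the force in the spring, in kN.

Free thermal expansion: δ_free = αΔT L = 11.4×10⁻⁶ × 154 × 475 = 0.8339 mm.
With a force P in the spring, the elastic change of the tube is PL/(AE) and that of the spring is P/k; compatibility requires their sum to equal δ_free.
So P = δ_free / [L/(AE) + 1/k] = 0.8339 / [ 475/(2725×201×10³) + 1/(2200×10³) ].
P = 0.8339 / 1.322×10⁻⁶ = 630900 N.

P ≈ 631 kN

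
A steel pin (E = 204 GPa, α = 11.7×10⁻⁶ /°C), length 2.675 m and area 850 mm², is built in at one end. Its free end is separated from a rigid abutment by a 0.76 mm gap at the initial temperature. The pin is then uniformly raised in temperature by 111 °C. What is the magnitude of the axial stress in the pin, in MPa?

σ ≈ 207 MPa (compressive)

Unrestrained expansion: δ_free = αΔT L = 11.7×10⁻⁶ × 111 × 2675 = 3.474 mm.
This exceeds the 0.76 mm gap, so the wall pushes back. The portion of expansion that must be recovered elastically is δ_free − gap = 3.474 − 0.76 = 2.714 mm.
So σ = E(δ_free − g)/L = 204×10³ × 2.714/2675 = 207 MPa.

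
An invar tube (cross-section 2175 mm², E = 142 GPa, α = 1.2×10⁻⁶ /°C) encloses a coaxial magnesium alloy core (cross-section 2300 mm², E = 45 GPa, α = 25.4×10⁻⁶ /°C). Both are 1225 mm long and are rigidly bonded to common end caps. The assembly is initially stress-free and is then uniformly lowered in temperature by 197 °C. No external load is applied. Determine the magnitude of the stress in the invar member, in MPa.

The magnesium alloy has the larger α, so on cooling it would change length more than the invar if both were free. The rigid plates force a common final length, so the magnesium alloy is put into tension and the invar into compression, with equal and opposite forces P (no external load).
Compatibility of the two members (thermal + elastic change equal): (α₁ − α₂)ΔT = P·[1/(A₁E₁) + 1/(A₂E₂)].
|α₁ − α₂|·ΔT = 24.2×10⁻⁶ × 197 = 0.004767.
1/(A₁E₁) + 1/(A₂E₂) = 1/(2175×142×10³) + 1/(2300×45×10³) = 1.29×10⁻⁸ N⁻¹.
So P = 0.004767 / 1.29×10⁻⁸ = 369.6 kN.
σ_{invar} = P/A₁ = 369600/2175 = 169.9 MPa, compressive.

σ ≈ 170 MPa (compressive)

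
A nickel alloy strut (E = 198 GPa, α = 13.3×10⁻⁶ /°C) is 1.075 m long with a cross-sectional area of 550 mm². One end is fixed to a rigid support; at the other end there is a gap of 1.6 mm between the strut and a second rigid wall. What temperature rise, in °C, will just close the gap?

ΔT ≈ 112 °C

The gap closes when αΔT L = 1.6 mm, since the strut is still unstressed at that instant.
So ΔT = g/(αL) = 1.6/(13.3×10⁻⁶ × 1075) = 111.9 °C.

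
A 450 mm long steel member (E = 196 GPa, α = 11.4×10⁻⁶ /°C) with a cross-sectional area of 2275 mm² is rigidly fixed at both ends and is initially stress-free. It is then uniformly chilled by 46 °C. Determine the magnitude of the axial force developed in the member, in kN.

With zero net strain, σ = E·αΔT = 196 GPa × 11.4×10⁻⁶ × 46 = 102.8 MPa.
Then P = σA = 102.8 × 2275 mm² = 233.8 kN, tensile.

P ≈ 234 kN (tensile)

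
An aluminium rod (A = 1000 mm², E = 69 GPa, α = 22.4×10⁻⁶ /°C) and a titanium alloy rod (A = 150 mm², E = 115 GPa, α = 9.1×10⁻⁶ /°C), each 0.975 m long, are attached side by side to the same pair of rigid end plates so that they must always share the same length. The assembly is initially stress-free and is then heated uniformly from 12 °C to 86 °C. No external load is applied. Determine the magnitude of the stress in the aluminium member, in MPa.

Both members must finish at the same length. With the larger α, the aluminium tends to over-expand; the plates restrain it, putting the aluminium in compression and the titanium alloy in tension. With no external load the two internal forces are equal and opposite, magnitude P.
Compatibility of the two members (thermal + elastic change equal): (α₁ − α₂)ΔT = P·[1/(A₁E₁) + 1/(A₂E₂)].
|α₁ − α₂|·ΔT = 13.3×10⁻⁶ × 74 = 0.0009842.
1/(A₁E₁) + 1/(A₂E₂) = 1/(1000×69×10³) + 1/(150×115×10³) = 7.246×10⁻⁸ N⁻¹.
So P = 0.0009842 / 7.246×10⁻⁸ = 13.58 kN.
σ_{aluminium} = P/A₁ = 13580/1000 = 13.58 MPa, compressive.

σ ≈ 13.6 MPa (compressive)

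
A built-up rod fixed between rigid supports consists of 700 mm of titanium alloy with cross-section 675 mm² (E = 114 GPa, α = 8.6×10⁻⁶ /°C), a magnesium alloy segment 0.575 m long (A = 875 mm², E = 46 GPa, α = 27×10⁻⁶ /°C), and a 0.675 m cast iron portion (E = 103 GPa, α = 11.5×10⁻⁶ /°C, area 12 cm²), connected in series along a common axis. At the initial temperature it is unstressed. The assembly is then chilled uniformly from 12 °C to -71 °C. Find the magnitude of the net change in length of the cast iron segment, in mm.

|ΔL| ≈ 0.184 mm

If the supports were absent, the total length change would be Σ αᵢΔT Lᵢ = 8.6×10⁻⁶×83×700 + 27×10⁻⁶×83×575 + 11.5×10⁻⁶×83×675 = 2.433 mm.
The walls prevent any net length change, so an axial force P (same in every segment) develops. Compatibility: P · Σ Lᵢ/(AᵢEᵢ) = δ_free.
The series flexibility is Σ Lᵢ/(AᵢEᵢ) = 700/(675×114×10³) + 575/(875×46×10³) + 675/(1200×103×10³) = 2.884×10⁻⁵ mm/N.
P = 2.433 / 2.884×10⁻⁵ = 84330 N = 84.33 kN, tensile.
For the cast iron segment, free thermal change = 11.5×10⁻⁶×83×675 = 0.6443 mm and elastic change from P = 84330×675/(1200×103×10³) = 0.4606 mm; these oppose, so the net change is 0.184 mm (segment shortens).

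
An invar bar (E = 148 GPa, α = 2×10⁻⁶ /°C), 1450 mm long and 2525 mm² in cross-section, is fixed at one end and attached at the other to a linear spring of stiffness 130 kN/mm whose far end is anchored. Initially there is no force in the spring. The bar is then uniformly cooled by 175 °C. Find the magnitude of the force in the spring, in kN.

P ≈ 43.9 kN

The unrestrained thermal change is αΔT L = 2×10⁻⁶ × 175 × 1450 = 0.5075 mm.
Let P be the tensile force in the spring. The bar extends elastically by PL/(AE) and the spring stretches by P/k; together these equal δ_free.
P [ L/(AE) + 1/k ] = δ_free → P [ 1450/(2525×148×10³) + 1/(130×10³) ] = 0.5075.
P = 0.5075 / 1.157×10⁻⁵ = 43850 N.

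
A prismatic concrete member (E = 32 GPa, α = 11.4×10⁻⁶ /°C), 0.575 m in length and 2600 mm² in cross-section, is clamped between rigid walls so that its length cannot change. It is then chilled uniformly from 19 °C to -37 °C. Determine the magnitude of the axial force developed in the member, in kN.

P ≈ 53.1 kN (tensile)

The ends cannot move, so σ = EαΔT = 32×10³ × 11.4×10⁻⁶ × 56 = 20.43 MPa.
P = AEαΔT = 2600 × 32×10³ × 11.4×10⁻⁶ × 56 = 53.11 kN (tensile).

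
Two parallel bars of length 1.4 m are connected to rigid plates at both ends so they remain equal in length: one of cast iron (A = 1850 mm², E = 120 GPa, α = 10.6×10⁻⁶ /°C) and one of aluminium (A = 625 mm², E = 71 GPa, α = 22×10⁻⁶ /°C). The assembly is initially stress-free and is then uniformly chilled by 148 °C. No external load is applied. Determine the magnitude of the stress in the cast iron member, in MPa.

Both members must finish at the same length. With the larger α, the aluminium tends to over-contract; the plates restrain it, putting the aluminium in tension and the cast iron in compression. With no external load the two internal forces are equal and opposite, magnitude P.
Setting the final lengths equal and cancelling L: (α₁ − α₂)ΔT = P/(A₁E₁) + P/(A₂E₂).
|α₁ − α₂|·ΔT = 11.4×10⁻⁶ × 148 = 0.001687.
1/(A₁E₁) + 1/(A₂E₂) = 1/(1850×120×10³) + 1/(625×71×10³) = 2.704×10⁻⁸ N⁻¹.
P = 0.001687 / 2.704×10⁻⁸ = 62400 N = 62.4 kN.
σ_{cast iron} = P/A₁ = 62400/1850 = 33.73 MPa, compressive.

σ ≈ 33.7 MPa (compressive)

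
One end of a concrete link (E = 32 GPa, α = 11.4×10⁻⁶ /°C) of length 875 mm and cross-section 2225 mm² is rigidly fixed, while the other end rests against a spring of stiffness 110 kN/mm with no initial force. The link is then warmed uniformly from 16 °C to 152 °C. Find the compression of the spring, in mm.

The unrestrained thermal change is αΔT L = 11.4×10⁻⁶ × 136 × 875 = 1.357 mm.
With a force P in the spring, the elastic change of the link is PL/(AE) and that of the spring is P/k; compatibility requires their sum to equal δ_free.
So P = δ_free / [L/(AE) + 1/k] = 1.357 / [ 875/(2225×32×10³) + 1/(110×10³) ].
P = 1.357 / 2.138×10⁻⁵ = 63450 N.
Spring compression = P/k = 63450/(110×10³) = 0.5768 mm.

δ ≈ 0.577 mm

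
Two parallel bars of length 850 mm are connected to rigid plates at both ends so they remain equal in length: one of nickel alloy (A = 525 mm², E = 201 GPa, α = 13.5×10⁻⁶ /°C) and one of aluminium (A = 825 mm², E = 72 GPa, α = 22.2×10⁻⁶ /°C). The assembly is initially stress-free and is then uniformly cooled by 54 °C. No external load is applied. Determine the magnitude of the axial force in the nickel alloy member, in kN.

P ≈ 17.9 kN (compressive in the nickel alloy)

Equilibrium of a rigid end plate with no external load gives equal and opposite internal forces ±P in the two members. Since α_{aluminium} > α_{nickel alloy}, cooling drives the aluminium into tension and the nickel alloy into compression.
Compatibility of the two members (thermal + elastic change equal): (α₁ − α₂)ΔT = P·[1/(A₁E₁) + 1/(A₂E₂)].
|α₁ − α₂|·ΔT = 8.7×10⁻⁶ × 54 = 0.0004698.
1/(A₁E₁) + 1/(A₂E₂) = 1/(525×201×10³) + 1/(825×72×10³) = 2.631×10⁻⁸ N⁻¹.
P = 0.0004698 / 2.631×10⁻⁸ = 17860 N = 17.86 kN.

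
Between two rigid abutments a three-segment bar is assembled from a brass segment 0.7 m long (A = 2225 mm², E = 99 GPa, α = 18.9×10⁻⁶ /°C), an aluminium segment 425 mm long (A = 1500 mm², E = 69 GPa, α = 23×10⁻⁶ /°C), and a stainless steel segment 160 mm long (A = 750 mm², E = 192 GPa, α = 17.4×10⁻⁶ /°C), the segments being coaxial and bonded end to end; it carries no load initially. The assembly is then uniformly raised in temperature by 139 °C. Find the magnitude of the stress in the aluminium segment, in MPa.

σ ≈ 285 MPa (compressive)

Free thermal expansion of the whole bar: Σ αᵢΔT Lᵢ = 18.9×10⁻⁶×139×700 + 23×10⁻⁶×139×425 + 17.4×10⁻⁶×139×160 = 3.585 mm.
The walls prevent any net length change, so an axial force P (same in every segment) develops. Compatibility: P · Σ Lᵢ/(AᵢEᵢ) = δ_free.
Σ Lᵢ/(AᵢEᵢ) = 700/(2225×99×10³) + 425/(1500×69×10³) + 160/(750×192×10³) = 8.395×10⁻⁶ mm/N.
P = 3.585 / 8.395×10⁻⁶ = 427000 N = 427 kN, compressive.
σ_{aluminium} = P / A = 427000 / 1500 = 284.7 MPa.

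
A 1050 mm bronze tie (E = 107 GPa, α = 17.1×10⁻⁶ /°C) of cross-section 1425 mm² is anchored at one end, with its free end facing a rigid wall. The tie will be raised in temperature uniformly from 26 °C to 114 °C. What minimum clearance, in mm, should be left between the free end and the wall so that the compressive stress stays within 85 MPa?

g ≈ 0.746 mm

With no wall the tie would lengthen by αΔT L = 17.1×10⁻⁶ × 88 × 1050 = 1.58 mm.
At the allowable stress the elastic shortening the wall may impose is σL/E = 85 × 1050 / (107×10³) = 0.8341 mm.
So the gap has to take up the difference, g_min = δ_free − σL/E = 1.58 − 0.8341 = 0.7459 mm.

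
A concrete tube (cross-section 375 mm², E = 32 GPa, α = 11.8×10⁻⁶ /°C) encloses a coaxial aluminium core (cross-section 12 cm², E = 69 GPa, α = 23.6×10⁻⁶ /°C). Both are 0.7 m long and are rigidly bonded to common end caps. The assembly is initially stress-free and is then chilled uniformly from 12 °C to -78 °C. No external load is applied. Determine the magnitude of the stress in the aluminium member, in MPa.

σ ≈ 9.28 MPa (tensile)

Both members must finish at the same length. With the larger α, the aluminium tends to over-contract; the plates restrain it, putting the aluminium in tension and the concrete in compression. With no external load the two internal forces are equal and opposite, magnitude P.
Equating the net (thermal + elastic) strains gives |α₁ − α₂|·ΔT = P·[1/(A₁E₁) + 1/(A₂E₂)].
|α₁ − α₂|·ΔT = 11.8×10⁻⁶ × 90 = 0.001062.
1/(A₁E₁) + 1/(A₂E₂) = 1/(375×32×10³) + 1/(1200×69×10³) = 9.541×10⁻⁸ N⁻¹.
P = 0.001062 / 9.541×10⁻⁸ = 11130 N = 11.13 kN.
σ_{aluminium} = P/A₂ = 11130/1200 = 9.276 MPa, tensile.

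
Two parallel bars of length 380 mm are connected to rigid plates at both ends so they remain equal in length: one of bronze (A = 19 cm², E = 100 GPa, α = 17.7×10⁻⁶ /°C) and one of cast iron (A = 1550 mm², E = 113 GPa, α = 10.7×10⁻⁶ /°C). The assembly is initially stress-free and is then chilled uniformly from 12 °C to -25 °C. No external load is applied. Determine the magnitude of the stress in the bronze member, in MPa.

Both members must finish at the same length. With the larger α, the bronze tends to over-contract; the plates restrain it, putting the bronze in tension and the cast iron in compression. With no external load the two internal forces are equal and opposite, magnitude P.
Setting the final lengths equal and cancelling L: (α₁ − α₂)ΔT = P/(A₁E₁) + P/(A₂E₂).
|α₁ − α₂|·ΔT = 7×10⁻⁶ × 37 = 0.000259.
1/(A₁E₁) + 1/(A₂E₂) = 1/(1900×100×10³) + 1/(1550×113×10³) = 1.097×10⁻⁸ N⁻¹.
So P = 0.000259 / 1.097×10⁻⁸ = 23.6 kN.
σ_{bronze} = P/A₁ = 23600/1900 = 12.42 MPa, tensile.

σ ≈ 12.4 MPa (tensile)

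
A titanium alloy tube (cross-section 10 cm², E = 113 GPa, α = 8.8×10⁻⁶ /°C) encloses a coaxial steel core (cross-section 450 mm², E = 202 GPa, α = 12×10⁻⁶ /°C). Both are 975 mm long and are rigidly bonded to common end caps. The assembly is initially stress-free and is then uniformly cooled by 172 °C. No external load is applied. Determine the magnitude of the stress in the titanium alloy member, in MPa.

σ ≈ 27.7 MPa (compressive)

Both members must finish at the same length. With the larger α, the steel tends to over-contract; the plates restrain it, putting the steel in tension and the titanium alloy in compression. With no external load the two internal forces are equal and opposite, magnitude P.
Equating the net (thermal + elastic) strains gives |α₁ − α₂|·ΔT = P·[1/(A₁E₁) + 1/(A₂E₂)].
|α₁ − α₂|·ΔT = 3.2×10⁻⁶ × 172 = 0.0005504.
1/(A₁E₁) + 1/(A₂E₂) = 1/(1000×113×10³) + 1/(450×202×10³) = 1.985×10⁻⁸ N⁻¹.
P = 0.0005504 / 1.985×10⁻⁸ = 27730 N = 27.73 kN.
σ_{titanium alloy} = P/A₁ = 27730/1000 = 27.73 MPa, compressive.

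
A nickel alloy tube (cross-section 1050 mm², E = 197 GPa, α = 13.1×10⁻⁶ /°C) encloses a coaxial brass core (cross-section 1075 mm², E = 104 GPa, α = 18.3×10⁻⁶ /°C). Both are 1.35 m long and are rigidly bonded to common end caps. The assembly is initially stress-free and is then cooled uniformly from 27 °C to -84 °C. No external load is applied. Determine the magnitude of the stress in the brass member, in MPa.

Both members must finish at the same length. With the larger α, the brass tends to over-contract; the plates restrain it, putting the brass in tension and the nickel alloy in compression. With no external load the two internal forces are equal and opposite, magnitude P.
Compatibility of the two members (thermal + elastic change equal): (α₁ − α₂)ΔT = P·[1/(A₁E₁) + 1/(A₂E₂)].
|α₁ − α₂|·ΔT = 5.2×10⁻⁶ × 111 = 0.0005772.
1/(A₁E₁) + 1/(A₂E₂) = 1/(1050×197×10³) + 1/(1075×104×10³) = 1.378×10⁻⁸ N⁻¹.
P = 0.0005772 / 1.378×10⁻⁸ = 41890 N = 41.89 kN.
σ_{brass} = P/A₂ = 41890/1075 = 38.97 MPa, tensile.

σ ≈ 39 MPa (tensile)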